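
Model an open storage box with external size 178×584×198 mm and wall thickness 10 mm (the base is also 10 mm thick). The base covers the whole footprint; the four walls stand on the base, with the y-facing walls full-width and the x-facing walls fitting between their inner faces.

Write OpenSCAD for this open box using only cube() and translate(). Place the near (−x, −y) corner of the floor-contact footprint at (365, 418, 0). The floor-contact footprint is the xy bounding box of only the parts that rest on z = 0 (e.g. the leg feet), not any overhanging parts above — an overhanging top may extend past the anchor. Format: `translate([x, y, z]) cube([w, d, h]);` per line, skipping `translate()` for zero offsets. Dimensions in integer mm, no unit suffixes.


translate([365, 418, 0]) cube([178, 584, 10]);
translate([365, 418, 10]) cube([178, 10, 188]);
translate([365, 992, 10]) cube([178, 10, 188]);
translate([365, 428, 10]) cube([10, 564, 188]);
translate([533, 428, 10]) cube([10, 564, 188]);


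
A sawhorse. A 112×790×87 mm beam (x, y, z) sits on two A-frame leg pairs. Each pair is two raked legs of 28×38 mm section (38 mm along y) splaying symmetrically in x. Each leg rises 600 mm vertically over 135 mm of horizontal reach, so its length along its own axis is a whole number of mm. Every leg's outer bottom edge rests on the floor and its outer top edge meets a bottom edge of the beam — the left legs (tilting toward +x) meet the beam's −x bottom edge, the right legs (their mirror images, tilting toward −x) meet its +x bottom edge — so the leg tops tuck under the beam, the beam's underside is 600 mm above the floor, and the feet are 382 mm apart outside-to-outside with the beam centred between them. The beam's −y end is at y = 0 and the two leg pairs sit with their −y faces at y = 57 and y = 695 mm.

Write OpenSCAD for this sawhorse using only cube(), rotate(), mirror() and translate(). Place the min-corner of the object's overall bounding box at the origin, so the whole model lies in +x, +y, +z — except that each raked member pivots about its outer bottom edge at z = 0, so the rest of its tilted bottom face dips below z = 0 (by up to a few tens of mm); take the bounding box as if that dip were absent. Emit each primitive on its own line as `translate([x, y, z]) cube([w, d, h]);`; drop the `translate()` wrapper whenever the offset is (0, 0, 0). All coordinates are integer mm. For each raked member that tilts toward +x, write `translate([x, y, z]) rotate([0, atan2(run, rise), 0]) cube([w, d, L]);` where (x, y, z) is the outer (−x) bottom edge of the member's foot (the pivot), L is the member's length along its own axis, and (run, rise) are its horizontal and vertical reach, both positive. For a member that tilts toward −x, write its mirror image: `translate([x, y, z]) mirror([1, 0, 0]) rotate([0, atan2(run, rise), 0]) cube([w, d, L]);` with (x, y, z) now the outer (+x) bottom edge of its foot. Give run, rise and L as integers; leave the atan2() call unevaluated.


translate([135, 0, 600]) cube([112, 790, 87]);
translate([0, 57, 0]) rotate([0, atan2(135, 600), 0]) cube([28, 38, 615]);
translate([382, 57, 0]) mirror([1, 0, 0]) rotate([0, atan2(135, 600), 0]) cube([28, 38, 615]);
translate([0, 695, 0]) rotate([0, atan2(135, 600), 0]) cube([28, 38, 615]);
translate([382, 695, 0]) mirror([1, 0, 0]) rotate([0, atan2(135, 600), 0]) cube([28, 38, 615]);


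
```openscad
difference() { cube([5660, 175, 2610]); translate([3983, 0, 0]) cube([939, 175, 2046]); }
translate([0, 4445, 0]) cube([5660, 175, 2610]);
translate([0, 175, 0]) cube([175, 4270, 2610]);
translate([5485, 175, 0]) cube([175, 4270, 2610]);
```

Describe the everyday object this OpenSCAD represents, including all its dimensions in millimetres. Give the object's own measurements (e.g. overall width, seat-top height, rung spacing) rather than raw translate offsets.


A single room: four walls, each 2610 mm tall and 175 mm thick, enclosing an outside footprint 5660×4620 mm (x × y), no floor or roof. The front and back walls (−y and +y sides) run the full x-width; the side walls fit between their inner faces. A door opening 939 mm wide and 2046 mm tall is cut through the front wall from the floor up, its −x edge 3983 mm from the wall's −x end.


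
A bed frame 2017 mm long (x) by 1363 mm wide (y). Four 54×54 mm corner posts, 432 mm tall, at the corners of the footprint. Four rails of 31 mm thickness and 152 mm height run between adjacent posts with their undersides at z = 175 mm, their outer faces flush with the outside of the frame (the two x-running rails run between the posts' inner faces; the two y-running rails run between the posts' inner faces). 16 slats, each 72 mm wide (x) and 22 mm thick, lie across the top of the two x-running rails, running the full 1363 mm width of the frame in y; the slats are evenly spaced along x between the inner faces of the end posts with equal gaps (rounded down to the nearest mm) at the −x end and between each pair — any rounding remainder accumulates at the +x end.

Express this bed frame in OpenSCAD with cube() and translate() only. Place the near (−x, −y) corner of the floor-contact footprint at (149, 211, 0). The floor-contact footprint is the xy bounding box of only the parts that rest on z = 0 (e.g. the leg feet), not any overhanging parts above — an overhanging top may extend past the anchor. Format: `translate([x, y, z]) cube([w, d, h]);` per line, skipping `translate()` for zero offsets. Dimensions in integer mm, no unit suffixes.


translate([149, 211, 0]) cube([54, 54, 432]);
translate([149, 1520, 0]) cube([54, 54, 432]);
translate([2112, 211, 0]) cube([54, 54, 432]);
translate([2112, 1520, 0]) cube([54, 54, 432]);
translate([203, 211, 175]) cube([1909, 31, 152]);
translate([203, 1543, 175]) cube([1909, 31, 152]);
translate([149, 265, 175]) cube([31, 1255, 152]);
translate([2135, 265, 175]) cube([31, 1255, 152]);
translate([247, 211, 327]) cube([72, 1363, 22]);
translate([363, 211, 327]) cube([72, 1363, 22]);
translate([479, 211, 327]) cube([72, 1363, 22]);
translate([595, 211, 327]) cube([72, 1363, 22]);
translate([711, 211, 327]) cube([72, 1363, 22]);
translate([827, 211, 327]) cube([72, 1363, 22]);
translate([943, 211, 327]) cube([72, 1363, 22]);
translate([1059, 211, 327]) cube([72, 1363, 22]);
translate([1175, 211, 327]) cube([72, 1363, 22]);
translate([1291, 211, 327]) cube([72, 1363, 22]);
translate([1407, 211, 327]) cube([72, 1363, 22]);
translate([1523, 211, 327]) cube([72, 1363, 22]);
translate([1639, 211, 327]) cube([72, 1363, 22]);
translate([1755, 211, 327]) cube([72, 1363, 22]);
translate([1871, 211, 327]) cube([72, 1363, 22]);
translate([1987, 211, 327]) cube([72, 1363, 22]);


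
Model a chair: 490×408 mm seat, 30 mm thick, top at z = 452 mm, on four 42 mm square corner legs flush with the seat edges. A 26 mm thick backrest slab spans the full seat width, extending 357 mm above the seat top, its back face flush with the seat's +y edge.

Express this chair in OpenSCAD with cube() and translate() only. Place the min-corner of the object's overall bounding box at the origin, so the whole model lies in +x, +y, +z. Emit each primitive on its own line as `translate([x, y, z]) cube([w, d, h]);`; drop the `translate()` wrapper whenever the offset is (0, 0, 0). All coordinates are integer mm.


// leg_h = 452 - 30 = 422
translate([0, 0, 422]) cube([490, 408, 30]);
cube([42, 42, 422]);
translate([448, 0, 0]) cube([42, 42, 422]);
translate([0, 366, 0]) cube([42, 42, 422]);
translate([448, 366, 0]) cube([42, 42, 422]);
translate([0, 382, 452]) cube([490, 26, 357]);


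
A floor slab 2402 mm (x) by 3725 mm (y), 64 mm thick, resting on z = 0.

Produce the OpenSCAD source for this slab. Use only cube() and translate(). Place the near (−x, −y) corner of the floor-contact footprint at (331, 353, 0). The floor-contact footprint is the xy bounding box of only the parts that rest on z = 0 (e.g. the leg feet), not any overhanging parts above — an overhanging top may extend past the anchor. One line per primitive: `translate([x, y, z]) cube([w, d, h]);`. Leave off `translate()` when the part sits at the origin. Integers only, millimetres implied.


translate([331, 353, 0]) cube([2402, 3725, 64]);


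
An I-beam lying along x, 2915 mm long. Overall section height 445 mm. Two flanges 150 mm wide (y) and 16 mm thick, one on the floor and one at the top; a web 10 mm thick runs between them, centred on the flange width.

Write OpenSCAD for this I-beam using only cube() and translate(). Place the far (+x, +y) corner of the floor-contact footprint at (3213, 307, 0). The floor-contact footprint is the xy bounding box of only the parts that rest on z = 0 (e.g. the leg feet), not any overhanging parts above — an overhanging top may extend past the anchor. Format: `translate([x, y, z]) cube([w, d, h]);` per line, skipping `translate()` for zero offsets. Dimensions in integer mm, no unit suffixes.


translate([298, 157, 0]) cube([2915, 150, 16]);
translate([298, 227, 16]) cube([2915, 10, 413]);
translate([298, 157, 429]) cube([2915, 150, 16]);


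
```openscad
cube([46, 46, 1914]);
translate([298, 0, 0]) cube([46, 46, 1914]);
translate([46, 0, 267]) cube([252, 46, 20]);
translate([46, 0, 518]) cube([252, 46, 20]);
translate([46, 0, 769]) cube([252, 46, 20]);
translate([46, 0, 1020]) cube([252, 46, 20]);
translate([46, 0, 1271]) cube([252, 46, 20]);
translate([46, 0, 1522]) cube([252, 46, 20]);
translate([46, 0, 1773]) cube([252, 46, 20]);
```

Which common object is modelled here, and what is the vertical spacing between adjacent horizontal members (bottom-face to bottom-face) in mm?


A ladder. The rung spacing is 251 mm.

Two tall 46×46 posts with 7 short bars between them — a ladder. Adjacent rungs sit at z = 267 and z = 518, so the spacing is 518 − 267 = 251 mm.


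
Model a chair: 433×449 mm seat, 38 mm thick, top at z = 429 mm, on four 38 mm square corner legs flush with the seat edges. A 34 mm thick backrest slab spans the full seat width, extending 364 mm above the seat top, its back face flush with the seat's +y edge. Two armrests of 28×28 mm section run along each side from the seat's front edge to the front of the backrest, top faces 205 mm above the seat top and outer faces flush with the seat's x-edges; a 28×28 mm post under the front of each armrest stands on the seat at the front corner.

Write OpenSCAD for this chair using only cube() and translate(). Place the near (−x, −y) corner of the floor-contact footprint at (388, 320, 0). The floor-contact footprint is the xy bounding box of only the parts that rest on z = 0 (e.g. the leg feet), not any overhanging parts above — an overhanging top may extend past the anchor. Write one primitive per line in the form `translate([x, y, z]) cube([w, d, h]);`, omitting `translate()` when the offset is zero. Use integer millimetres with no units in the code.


translate([388, 320, 391]) cube([433, 449, 38]);
translate([388, 320, 0]) cube([38, 38, 391]);
translate([783, 320, 0]) cube([38, 38, 391]);
translate([388, 731, 0]) cube([38, 38, 391]);
translate([783, 731, 0]) cube([38, 38, 391]);
translate([388, 735, 429]) cube([433, 34, 364]);
translate([388, 320, 606]) cube([28, 415, 28]);
translate([793, 320, 606]) cube([28, 415, 28]);
translate([388, 320, 429]) cube([28, 28, 177]);
translate([793, 320, 429]) cube([28, 28, 177]);


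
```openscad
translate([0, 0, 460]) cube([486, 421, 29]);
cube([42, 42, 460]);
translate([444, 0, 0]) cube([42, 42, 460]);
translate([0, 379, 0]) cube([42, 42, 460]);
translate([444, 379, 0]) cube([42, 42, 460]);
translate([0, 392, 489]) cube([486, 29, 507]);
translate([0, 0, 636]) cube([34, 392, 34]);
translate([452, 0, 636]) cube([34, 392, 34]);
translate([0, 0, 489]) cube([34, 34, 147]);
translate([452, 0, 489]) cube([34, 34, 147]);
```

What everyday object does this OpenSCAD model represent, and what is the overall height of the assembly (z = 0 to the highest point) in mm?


A chair. The overall height is 996 mm.

A slab on four corner posts with a tall panel at the back — a chair. The seat slab sits at z = 460 with thickness 29, and the 507 mm backrest starts at the seat top, so the overall height is 460 + 29 + 507 = 996 mm.


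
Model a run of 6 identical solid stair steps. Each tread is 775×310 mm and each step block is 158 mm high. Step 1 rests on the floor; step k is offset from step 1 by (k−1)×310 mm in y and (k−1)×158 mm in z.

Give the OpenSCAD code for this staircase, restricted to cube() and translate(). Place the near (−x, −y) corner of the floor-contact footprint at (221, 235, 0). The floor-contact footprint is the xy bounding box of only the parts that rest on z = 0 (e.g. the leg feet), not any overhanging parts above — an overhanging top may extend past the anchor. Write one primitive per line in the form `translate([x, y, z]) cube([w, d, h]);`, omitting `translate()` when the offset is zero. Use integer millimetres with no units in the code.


translate([221, 235, 0]) cube([775, 310, 158]);
translate([221, 545, 158]) cube([775, 310, 158]);
translate([221, 855, 316]) cube([775, 310, 158]);
translate([221, 1165, 474]) cube([775, 310, 158]);
translate([221, 1475, 632]) cube([775, 310, 158]);
translate([221, 1785, 790]) cube([775, 310, 158]);


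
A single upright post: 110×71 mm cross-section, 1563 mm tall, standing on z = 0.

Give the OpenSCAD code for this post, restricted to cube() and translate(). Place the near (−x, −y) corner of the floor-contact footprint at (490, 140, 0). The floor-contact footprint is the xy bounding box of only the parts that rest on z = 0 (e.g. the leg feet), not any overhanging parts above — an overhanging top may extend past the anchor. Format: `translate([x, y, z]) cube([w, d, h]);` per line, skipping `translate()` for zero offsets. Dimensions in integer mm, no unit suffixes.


translate([490, 140, 0]) cube([110, 71, 1563]);


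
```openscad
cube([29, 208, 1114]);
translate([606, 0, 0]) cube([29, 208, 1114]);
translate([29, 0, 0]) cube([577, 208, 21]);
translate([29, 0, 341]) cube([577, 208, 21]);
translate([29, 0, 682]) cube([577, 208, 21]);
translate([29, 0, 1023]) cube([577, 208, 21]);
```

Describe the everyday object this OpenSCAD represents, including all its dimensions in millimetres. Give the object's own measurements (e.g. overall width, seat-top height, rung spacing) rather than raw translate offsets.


An open bookshelf. Two side panels, each 29 mm thick, 208 mm deep and 1114 mm tall, stand 635 mm apart (outside-to-outside). Between them sit 4 shelves, each 21 mm thick and 208 mm deep, spanning the full gap between the sides. The bottom shelf rests on the floor (its underside at z = 0) and the clear gap between one shelf's top and the next shelf's underside is 320 mm.


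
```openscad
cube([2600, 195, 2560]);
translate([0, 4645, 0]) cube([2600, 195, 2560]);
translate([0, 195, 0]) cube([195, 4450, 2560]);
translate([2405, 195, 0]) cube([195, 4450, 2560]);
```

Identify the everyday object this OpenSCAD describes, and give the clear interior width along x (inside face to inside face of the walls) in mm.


A house (or room) frame. The interior width is 2210 mm.

Four 2560 mm walls enclosing a rectangle with no floor or roof — a room or house frame. Outside width is 2600 mm and wall thickness is 195 mm, so the interior width is 2600 − 2 × 195 = 2210 mm.


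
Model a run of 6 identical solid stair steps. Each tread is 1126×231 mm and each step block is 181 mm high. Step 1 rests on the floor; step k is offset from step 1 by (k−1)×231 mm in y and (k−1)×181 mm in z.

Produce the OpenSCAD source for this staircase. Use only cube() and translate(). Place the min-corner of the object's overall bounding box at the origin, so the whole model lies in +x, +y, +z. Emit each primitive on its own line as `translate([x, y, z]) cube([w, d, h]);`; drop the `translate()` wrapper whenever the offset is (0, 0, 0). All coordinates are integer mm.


cube([1126, 231, 181]);
translate([0, 231, 181]) cube([1126, 231, 181]);
translate([0, 462, 362]) cube([1126, 231, 181]);
translate([0, 693, 543]) cube([1126, 231, 181]);
translate([0, 924, 724]) cube([1126, 231, 181]);
translate([0, 1155, 905]) cube([1126, 231, 181]);


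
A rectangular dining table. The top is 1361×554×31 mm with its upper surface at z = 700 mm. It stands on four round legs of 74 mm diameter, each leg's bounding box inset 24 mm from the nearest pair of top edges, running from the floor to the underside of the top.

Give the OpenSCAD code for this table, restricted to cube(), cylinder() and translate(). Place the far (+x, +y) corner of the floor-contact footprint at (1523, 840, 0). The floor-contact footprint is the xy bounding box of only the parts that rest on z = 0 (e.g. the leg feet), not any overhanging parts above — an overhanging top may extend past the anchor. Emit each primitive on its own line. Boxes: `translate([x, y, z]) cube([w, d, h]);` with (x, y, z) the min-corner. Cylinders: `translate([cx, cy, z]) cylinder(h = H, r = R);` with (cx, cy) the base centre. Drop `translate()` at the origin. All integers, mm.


translate([186, 310, 669]) cube([1361, 554, 31]);
translate([247, 371, 0]) cylinder(h = 669, r = 37);
translate([1486, 371, 0]) cylinder(h = 669, r = 37);
translate([247, 803, 0]) cylinder(h = 669, r = 37);
translate([1486, 803, 0]) cylinder(h = 669, r = 37);


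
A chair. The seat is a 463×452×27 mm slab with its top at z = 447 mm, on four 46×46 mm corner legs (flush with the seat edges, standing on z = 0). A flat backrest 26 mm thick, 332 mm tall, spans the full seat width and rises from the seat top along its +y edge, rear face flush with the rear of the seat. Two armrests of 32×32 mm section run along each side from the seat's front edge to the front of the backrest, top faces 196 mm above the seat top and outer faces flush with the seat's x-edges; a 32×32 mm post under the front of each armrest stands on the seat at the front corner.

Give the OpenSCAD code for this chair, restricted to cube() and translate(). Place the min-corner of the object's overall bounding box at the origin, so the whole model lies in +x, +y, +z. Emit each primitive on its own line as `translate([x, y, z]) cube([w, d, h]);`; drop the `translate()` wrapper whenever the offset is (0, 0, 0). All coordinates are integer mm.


translate([0, 0, 420]) cube([463, 452, 27]);
cube([46, 46, 420]);
translate([417, 0, 0]) cube([46, 46, 420]);
translate([0, 406, 0]) cube([46, 46, 420]);
translate([417, 406, 0]) cube([46, 46, 420]);
translate([0, 426, 447]) cube([463, 26, 332]);
translate([0, 0, 611]) cube([32, 426, 32]);
translate([431, 0, 611]) cube([32, 426, 32]);
translate([0, 0, 447]) cube([32, 32, 164]);
translate([431, 0, 447]) cube([32, 32, 164]);


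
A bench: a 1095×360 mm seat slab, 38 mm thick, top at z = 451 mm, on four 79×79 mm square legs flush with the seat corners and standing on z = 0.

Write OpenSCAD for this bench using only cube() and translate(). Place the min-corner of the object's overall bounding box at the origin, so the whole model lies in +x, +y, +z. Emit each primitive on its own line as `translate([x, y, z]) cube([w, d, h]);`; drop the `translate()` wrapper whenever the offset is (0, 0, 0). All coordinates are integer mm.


// leg_h = 451 − 38 = 413
translate([0, 0, 413]) cube([1095, 360, 38]);
cube([79, 79, 413]);
translate([0, 281, 0]) cube([79, 79, 413]);
translate([1016, 0, 0]) cube([79, 79, 413]);
translate([1016, 281, 0]) cube([79, 79, 413]);


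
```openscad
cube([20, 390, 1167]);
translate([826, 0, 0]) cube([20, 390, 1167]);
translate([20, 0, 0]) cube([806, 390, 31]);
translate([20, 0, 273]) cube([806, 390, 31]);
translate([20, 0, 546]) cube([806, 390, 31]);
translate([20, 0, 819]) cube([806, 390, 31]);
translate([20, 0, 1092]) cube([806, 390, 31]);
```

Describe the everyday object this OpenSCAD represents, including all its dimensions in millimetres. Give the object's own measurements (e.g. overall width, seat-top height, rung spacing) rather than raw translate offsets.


An open bookshelf. Two side panels, each 20 mm thick, 390 mm deep and 1167 mm tall, stand 846 mm apart (outside-to-outside). Between them sit 5 shelves, each 31 mm thick and 390 mm deep, spanning the full gap between the sides. The bottom shelf rests on the floor (its underside at z = 0) and the clear gap between one shelf's top and the next shelf's underside is 242 mm.


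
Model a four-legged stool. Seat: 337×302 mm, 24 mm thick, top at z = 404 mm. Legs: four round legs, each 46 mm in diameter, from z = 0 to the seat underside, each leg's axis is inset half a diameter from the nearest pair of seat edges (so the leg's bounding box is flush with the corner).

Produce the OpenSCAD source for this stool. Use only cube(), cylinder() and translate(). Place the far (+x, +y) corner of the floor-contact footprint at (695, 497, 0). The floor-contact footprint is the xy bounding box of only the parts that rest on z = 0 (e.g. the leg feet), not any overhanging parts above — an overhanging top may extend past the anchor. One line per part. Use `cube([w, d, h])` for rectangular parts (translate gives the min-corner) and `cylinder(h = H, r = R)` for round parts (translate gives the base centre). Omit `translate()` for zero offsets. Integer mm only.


translate([358, 195, 380]) cube([337, 302, 24]);
translate([381, 218, 0]) cylinder(h = 380, r = 23);
translate([672, 218, 0]) cylinder(h = 380, r = 23);
translate([381, 474, 0]) cylinder(h = 380, r = 23);
translate([672, 474, 0]) cylinder(h = 380, r = 23);


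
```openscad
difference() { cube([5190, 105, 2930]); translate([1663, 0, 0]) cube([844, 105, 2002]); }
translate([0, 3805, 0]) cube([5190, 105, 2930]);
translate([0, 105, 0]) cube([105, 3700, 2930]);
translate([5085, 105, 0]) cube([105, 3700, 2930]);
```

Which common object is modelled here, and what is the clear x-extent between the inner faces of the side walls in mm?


A single room. The interior width is 4980 mm.

Four walls enclosing a rectangle with a door in the front wall — a room. Outside width 5190 minus two 105 mm walls gives 4980 mm.


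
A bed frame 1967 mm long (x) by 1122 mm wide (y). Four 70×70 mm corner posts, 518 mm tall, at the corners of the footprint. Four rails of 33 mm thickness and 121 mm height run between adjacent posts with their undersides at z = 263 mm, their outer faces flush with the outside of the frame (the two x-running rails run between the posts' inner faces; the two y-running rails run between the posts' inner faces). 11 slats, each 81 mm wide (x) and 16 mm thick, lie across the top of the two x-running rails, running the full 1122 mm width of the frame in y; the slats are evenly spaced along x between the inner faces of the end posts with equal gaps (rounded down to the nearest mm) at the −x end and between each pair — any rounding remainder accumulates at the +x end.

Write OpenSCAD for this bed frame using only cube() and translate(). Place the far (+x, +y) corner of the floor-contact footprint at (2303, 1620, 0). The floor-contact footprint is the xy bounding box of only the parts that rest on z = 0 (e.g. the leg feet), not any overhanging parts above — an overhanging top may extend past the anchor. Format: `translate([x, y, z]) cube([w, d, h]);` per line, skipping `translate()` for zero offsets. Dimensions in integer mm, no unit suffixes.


translate([336, 498, 0]) cube([70, 70, 518]);
translate([336, 1550, 0]) cube([70, 70, 518]);
translate([2233, 498, 0]) cube([70, 70, 518]);
translate([2233, 1550, 0]) cube([70, 70, 518]);
translate([406, 498, 263]) cube([1827, 33, 121]);
translate([406, 1587, 263]) cube([1827, 33, 121]);
translate([336, 568, 263]) cube([33, 982, 121]);
translate([2270, 568, 263]) cube([33, 982, 121]);
translate([484, 498, 384]) cube([81, 1122, 16]);
translate([643, 498, 384]) cube([81, 1122, 16]);
translate([802, 498, 384]) cube([81, 1122, 16]);
translate([961, 498, 384]) cube([81, 1122, 16]);
translate([1120, 498, 384]) cube([81, 1122, 16]);
translate([1279, 498, 384]) cube([81, 1122, 16]);
translate([1438, 498, 384]) cube([81, 1122, 16]);
translate([1597, 498, 384]) cube([81, 1122, 16]);
translate([1756, 498, 384]) cube([81, 1122, 16]);
translate([1915, 498, 384]) cube([81, 1122, 16]);
translate([2074, 498, 384]) cube([81, 1122, 16]);


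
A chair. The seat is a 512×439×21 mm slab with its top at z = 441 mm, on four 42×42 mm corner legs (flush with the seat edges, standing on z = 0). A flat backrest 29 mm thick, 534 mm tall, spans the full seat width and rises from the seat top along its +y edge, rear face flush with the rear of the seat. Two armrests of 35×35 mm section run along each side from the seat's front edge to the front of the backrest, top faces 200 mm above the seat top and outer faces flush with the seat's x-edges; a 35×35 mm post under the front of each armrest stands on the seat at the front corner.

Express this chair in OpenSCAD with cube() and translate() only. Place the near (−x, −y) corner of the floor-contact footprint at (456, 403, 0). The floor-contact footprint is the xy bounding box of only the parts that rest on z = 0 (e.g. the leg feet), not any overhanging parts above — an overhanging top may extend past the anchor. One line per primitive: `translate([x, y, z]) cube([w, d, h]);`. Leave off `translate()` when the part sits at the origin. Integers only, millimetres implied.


// leg_h = 441 - 21 = 420
// arm post h = 200 - 35 = 165
translate([456, 403, 420]) cube([512, 439, 21]);
translate([456, 403, 0]) cube([42, 42, 420]);
translate([926, 403, 0]) cube([42, 42, 420]);
translate([456, 800, 0]) cube([42, 42, 420]);
translate([926, 800, 0]) cube([42, 42, 420]);
translate([456, 813, 441]) cube([512, 29, 534]);
translate([456, 403, 606]) cube([35, 410, 35]);
translate([933, 403, 606]) cube([35, 410, 35]);
translate([456, 403, 441]) cube([35, 35, 165]);
translate([933, 403, 441]) cube([35, 35, 165]);


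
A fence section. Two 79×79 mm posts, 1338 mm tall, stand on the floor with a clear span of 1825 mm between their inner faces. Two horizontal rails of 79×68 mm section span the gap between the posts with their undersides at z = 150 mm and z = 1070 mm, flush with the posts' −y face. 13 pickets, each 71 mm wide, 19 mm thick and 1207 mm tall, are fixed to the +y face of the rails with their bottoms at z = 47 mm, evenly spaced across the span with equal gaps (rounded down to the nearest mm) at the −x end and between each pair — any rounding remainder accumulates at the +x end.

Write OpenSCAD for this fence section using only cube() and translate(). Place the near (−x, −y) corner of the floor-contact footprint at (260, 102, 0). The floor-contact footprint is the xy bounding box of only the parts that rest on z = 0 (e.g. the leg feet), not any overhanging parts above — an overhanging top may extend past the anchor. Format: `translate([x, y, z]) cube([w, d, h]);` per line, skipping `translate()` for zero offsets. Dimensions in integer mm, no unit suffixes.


translate([260, 102, 0]) cube([79, 79, 1338]);
translate([2164, 102, 0]) cube([79, 79, 1338]);
translate([339, 102, 150]) cube([1825, 79, 68]);
translate([339, 102, 1070]) cube([1825, 79, 68]);
translate([403, 181, 47]) cube([71, 19, 1207]);
translate([538, 181, 47]) cube([71, 19, 1207]);
translate([673, 181, 47]) cube([71, 19, 1207]);
translate([808, 181, 47]) cube([71, 19, 1207]);
translate([943, 181, 47]) cube([71, 19, 1207]);
translate([1078, 181, 47]) cube([71, 19, 1207]);
translate([1213, 181, 47]) cube([71, 19, 1207]);
translate([1348, 181, 47]) cube([71, 19, 1207]);
translate([1483, 181, 47]) cube([71, 19, 1207]);
translate([1618, 181, 47]) cube([71, 19, 1207]);
translate([1753, 181, 47]) cube([71, 19, 1207]);
translate([1888, 181, 47]) cube([71, 19, 1207]);
translate([2023, 181, 47]) cube([71, 19, 1207]);


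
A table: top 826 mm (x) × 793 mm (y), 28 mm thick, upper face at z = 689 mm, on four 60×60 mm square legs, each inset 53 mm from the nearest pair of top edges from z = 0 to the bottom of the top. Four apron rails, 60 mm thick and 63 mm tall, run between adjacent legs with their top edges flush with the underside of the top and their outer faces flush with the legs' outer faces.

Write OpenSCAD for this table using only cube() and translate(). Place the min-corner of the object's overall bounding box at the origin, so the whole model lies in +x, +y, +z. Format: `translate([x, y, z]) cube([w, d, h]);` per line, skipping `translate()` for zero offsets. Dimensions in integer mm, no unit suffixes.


// leg_h = 689 - 28 = 661
// apron z = 661 - 63 = 598
translate([0, 0, 661]) cube([826, 793, 28]);
translate([53, 53, 0]) cube([60, 60, 661]);
translate([713, 53, 0]) cube([60, 60, 661]);
translate([53, 680, 0]) cube([60, 60, 661]);
translate([713, 680, 0]) cube([60, 60, 661]);
translate([113, 53, 598]) cube([600, 60, 63]);
translate([113, 680, 598]) cube([600, 60, 63]);
translate([53, 113, 598]) cube([60, 567, 63]);
translate([713, 113, 598]) cube([60, 567, 63]);


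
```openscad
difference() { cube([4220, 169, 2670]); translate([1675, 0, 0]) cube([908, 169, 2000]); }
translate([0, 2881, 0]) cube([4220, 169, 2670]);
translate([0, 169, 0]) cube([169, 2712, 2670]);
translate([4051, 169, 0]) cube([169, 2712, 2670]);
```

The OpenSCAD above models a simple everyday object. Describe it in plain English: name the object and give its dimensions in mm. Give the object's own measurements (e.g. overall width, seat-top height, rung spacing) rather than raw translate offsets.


A single room: four walls, each 2670 mm tall and 169 mm thick, enclosing an outside footprint 4220×3050 mm (x × y), no floor or roof. The front and back walls (−y and +y sides) run the full x-width; the side walls fit between their inner faces. A door opening 908 mm wide and 2000 mm tall is cut through the front wall from the floor up, its −x edge 1675 mm from the wall's −x end.


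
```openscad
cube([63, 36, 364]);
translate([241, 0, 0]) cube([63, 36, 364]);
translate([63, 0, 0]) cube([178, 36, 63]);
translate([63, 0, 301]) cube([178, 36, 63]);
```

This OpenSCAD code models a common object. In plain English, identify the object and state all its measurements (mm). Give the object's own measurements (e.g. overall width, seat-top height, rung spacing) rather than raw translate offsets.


A rectangular picture frame lying in the x–z plane (depth along y). The opening is 178 mm wide (x) by 238 mm tall (z), surrounded by a border 63 mm wide on all four sides. The frame is 36 mm deep and is made of two full-height vertical stiles with two horizontal rails fitted between them.


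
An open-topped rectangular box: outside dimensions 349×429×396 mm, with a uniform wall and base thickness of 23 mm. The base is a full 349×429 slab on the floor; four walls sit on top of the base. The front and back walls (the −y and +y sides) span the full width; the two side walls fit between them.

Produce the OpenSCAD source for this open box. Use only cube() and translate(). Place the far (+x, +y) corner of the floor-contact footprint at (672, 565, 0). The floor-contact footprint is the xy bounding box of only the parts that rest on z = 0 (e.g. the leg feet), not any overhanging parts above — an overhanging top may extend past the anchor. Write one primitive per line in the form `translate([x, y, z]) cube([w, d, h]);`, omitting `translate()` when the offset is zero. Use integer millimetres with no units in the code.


translate([323, 136, 0]) cube([349, 429, 23]);
translate([323, 136, 23]) cube([349, 23, 373]);
translate([323, 542, 23]) cube([349, 23, 373]);
translate([323, 159, 23]) cube([23, 383, 373]);
translate([649, 159, 23]) cube([23, 383, 373]);


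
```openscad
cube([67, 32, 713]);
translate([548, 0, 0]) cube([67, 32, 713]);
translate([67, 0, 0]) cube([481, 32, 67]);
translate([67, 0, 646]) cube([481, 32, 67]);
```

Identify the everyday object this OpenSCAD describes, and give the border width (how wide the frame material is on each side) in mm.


A picture frame. The border width is 67 mm.

Four thin pieces enclosing a rectangular opening — a picture frame. The two full-height stiles are 713 mm tall; the top rail sits at z = 646 and is 67 mm tall, so the border above the opening is 713 − 646 = 67 mm, matching the stile x-width.


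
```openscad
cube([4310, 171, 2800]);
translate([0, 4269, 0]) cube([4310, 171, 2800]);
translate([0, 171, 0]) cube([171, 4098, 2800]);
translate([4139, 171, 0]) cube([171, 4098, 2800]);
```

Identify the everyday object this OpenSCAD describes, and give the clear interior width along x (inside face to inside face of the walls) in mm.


A house (or room) frame. The interior width is 3968 mm.

Four 2800 mm walls enclosing a rectangle with no floor or roof — a room or house frame. Outside width is 4310 mm and wall thickness is 171 mm, so the interior width is 4310 − 2 × 171 = 3968 mm.


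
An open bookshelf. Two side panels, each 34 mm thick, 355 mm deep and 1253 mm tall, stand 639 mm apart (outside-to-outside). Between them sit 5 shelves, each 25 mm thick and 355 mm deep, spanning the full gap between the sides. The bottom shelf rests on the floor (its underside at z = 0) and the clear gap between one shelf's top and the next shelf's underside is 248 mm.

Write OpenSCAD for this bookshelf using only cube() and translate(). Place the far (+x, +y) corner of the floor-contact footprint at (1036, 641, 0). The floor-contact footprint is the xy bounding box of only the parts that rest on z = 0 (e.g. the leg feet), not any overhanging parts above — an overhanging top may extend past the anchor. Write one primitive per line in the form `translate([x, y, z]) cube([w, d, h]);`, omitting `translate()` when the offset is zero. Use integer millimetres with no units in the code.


translate([397, 286, 0]) cube([34, 355, 1253]);
translate([1002, 286, 0]) cube([34, 355, 1253]);
translate([431, 286, 0]) cube([571, 355, 25]);
translate([431, 286, 273]) cube([571, 355, 25]);
translate([431, 286, 546]) cube([571, 355, 25]);
translate([431, 286, 819]) cube([571, 355, 25]);
translate([431, 286, 1092]) cube([571, 355, 25]);


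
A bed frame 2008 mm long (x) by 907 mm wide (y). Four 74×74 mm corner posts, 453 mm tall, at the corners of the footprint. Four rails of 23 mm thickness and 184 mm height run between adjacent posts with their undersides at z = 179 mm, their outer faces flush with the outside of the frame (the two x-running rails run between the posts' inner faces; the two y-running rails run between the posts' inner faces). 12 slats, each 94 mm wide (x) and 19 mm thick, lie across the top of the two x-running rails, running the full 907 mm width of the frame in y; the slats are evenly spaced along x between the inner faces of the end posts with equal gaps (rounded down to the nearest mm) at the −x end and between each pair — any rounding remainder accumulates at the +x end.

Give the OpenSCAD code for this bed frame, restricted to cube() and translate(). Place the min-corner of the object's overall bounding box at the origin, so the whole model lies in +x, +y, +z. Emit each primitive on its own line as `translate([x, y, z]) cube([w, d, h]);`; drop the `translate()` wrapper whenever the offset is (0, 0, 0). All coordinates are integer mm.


// slat z = rail_z + rail_h = 179 + 184 = 363
// slat gap = ⌊(1860 − 12·94) / 13⌋ = 56
cube([74, 74, 453]);
translate([0, 833, 0]) cube([74, 74, 453]);
translate([1934, 0, 0]) cube([74, 74, 453]);
translate([1934, 833, 0]) cube([74, 74, 453]);
translate([74, 0, 179]) cube([1860, 23, 184]);
translate([74, 884, 179]) cube([1860, 23, 184]);
translate([0, 74, 179]) cube([23, 759, 184]);
translate([1985, 74, 179]) cube([23, 759, 184]);
translate([130, 0, 363]) cube([94, 907, 19]);
translate([280, 0, 363]) cube([94, 907, 19]);
translate([430, 0, 363]) cube([94, 907, 19]);
translate([580, 0, 363]) cube([94, 907, 19]);
translate([730, 0, 363]) cube([94, 907, 19]);
translate([880, 0, 363]) cube([94, 907, 19]);
translate([1030, 0, 363]) cube([94, 907, 19]);
translate([1180, 0, 363]) cube([94, 907, 19]);
translate([1330, 0, 363]) cube([94, 907, 19]);
translate([1480, 0, 363]) cube([94, 907, 19]);
translate([1630, 0, 363]) cube([94, 907, 19]);
translate([1780, 0, 363]) cube([94, 907, 19]);


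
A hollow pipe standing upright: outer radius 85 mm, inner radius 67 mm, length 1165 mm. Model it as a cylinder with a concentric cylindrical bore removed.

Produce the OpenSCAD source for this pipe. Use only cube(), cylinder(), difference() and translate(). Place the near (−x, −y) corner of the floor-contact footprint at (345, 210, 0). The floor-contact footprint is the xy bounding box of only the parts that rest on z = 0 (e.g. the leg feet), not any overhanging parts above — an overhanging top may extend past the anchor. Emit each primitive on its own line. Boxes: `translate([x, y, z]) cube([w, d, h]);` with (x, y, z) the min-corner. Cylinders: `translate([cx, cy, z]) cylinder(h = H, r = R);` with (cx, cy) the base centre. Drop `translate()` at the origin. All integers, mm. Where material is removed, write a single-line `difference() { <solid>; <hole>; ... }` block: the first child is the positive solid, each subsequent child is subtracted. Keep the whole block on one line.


difference() { translate([430, 295, 0]) cylinder(h = 1165, r = 85); translate([430, 295, 0]) cylinder(h = 1165, r = 67); }


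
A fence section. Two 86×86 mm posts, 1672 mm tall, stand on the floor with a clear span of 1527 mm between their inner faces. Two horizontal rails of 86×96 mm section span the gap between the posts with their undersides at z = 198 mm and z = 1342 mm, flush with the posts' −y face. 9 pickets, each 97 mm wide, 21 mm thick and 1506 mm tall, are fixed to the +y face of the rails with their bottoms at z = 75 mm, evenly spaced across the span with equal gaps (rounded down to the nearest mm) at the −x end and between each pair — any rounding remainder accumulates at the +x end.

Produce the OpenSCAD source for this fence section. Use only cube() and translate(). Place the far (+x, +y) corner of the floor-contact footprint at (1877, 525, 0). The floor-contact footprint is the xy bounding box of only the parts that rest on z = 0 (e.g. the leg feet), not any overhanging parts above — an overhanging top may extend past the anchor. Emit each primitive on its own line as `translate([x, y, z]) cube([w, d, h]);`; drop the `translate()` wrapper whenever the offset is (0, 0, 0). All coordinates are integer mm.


translate([178, 439, 0]) cube([86, 86, 1672]);
translate([1791, 439, 0]) cube([86, 86, 1672]);
translate([264, 439, 198]) cube([1527, 86, 96]);
translate([264, 439, 1342]) cube([1527, 86, 96]);
translate([329, 525, 75]) cube([97, 21, 1506]);
translate([491, 525, 75]) cube([97, 21, 1506]);
translate([653, 525, 75]) cube([97, 21, 1506]);
translate([815, 525, 75]) cube([97, 21, 1506]);
translate([977, 525, 75]) cube([97, 21, 1506]);
translate([1139, 525, 75]) cube([97, 21, 1506]);
translate([1301, 525, 75]) cube([97, 21, 1506]);
translate([1463, 525, 75]) cube([97, 21, 1506]);
translate([1625, 525, 75]) cube([97, 21, 1506]);


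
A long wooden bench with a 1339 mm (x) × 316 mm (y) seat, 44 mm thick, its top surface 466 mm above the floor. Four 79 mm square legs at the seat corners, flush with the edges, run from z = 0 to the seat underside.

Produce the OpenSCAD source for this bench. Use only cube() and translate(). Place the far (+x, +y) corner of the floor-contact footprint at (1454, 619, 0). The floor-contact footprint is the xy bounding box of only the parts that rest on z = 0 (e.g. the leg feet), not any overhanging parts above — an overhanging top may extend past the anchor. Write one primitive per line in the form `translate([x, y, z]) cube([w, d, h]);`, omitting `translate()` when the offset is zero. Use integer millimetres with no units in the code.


translate([115, 303, 422]) cube([1339, 316, 44]);
translate([115, 303, 0]) cube([79, 79, 422]);
translate([115, 540, 0]) cube([79, 79, 422]);
translate([1375, 303, 0]) cube([79, 79, 422]);
translate([1375, 540, 0]) cube([79, 79, 422]);


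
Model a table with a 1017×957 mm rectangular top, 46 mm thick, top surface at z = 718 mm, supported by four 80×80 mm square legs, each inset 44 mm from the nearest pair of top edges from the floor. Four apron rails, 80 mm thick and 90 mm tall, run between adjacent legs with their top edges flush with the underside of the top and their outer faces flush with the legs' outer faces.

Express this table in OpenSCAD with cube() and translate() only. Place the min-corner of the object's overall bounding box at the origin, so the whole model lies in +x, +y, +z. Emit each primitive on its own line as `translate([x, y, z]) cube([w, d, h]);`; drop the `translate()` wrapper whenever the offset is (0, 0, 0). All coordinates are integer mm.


// leg_h = 718 - 46 = 672
// apron z = 672 - 90 = 582
translate([0, 0, 672]) cube([1017, 957, 46]);
translate([44, 44, 0]) cube([80, 80, 672]);
translate([893, 44, 0]) cube([80, 80, 672]);
translate([44, 833, 0]) cube([80, 80, 672]);
translate([893, 833, 0]) cube([80, 80, 672]);
translate([124, 44, 582]) cube([769, 80, 90]);
translate([124, 833, 582]) cube([769, 80, 90]);
translate([44, 124, 582]) cube([80, 709, 90]);
translate([893, 124, 582]) cube([80, 709, 90]);
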